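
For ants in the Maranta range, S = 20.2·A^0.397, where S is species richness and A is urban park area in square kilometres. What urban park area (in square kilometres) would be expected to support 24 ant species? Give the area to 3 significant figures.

1.54 square kilometres

24 = 20.2 × A^0.397  ⇒  A^0.397 = 24/20.2 = 1.188
ln A = ln(1.188) / 0.397 = 0.1724 / 0.397 = 0.4342
A = e^0.4342 ≈ 1.544 square kilometres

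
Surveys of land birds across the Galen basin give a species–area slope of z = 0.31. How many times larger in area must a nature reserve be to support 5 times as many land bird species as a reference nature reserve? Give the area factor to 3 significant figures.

(A₂/A₁)^0.31 = 5, so A₂/A₁ = 5^(1/0.31) = 5^3.226
ln(A₂/A₁) = ln 5 / 0.31 = 1.6094 / 0.31 = 5.1917
A₂/A₁ = e^5.1917 ≈ 179.8

180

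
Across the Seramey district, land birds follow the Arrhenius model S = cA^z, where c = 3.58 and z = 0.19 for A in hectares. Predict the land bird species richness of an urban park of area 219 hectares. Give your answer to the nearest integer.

S = 3.58 × 219^0.19 = 3.58 × 2.784 ≈ 9.967

10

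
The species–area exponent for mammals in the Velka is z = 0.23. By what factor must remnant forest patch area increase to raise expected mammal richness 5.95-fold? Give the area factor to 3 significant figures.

(A₂/A₁)^0.23 = 5.95, so A₂/A₁ = 5.95^(1/0.23) = 5.95^4.348
ln(A₂/A₁) = ln 5.95 / 0.23 = 1.7834 / 0.23 = 7.7539
A₂/A₁ = e^7.7539 ≈ 2331

2330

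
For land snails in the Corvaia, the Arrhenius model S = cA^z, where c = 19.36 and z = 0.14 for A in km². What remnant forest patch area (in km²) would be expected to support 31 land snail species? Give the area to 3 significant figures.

31 = 19.36 × A^0.14  ⇒  A^0.14 = 31/19.36 = 1.601
ln A = ln(1.601) / 0.14 = 0.4708 / 0.14 = 3.3627
A = e^3.3627 ≈ 28.87 km²

28.9 km²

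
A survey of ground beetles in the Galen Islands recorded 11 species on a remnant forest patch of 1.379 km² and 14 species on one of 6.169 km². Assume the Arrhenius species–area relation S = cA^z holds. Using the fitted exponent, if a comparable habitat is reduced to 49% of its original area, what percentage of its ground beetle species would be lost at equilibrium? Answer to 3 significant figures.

z = ln(14/11) / ln(6.169/1.379) = 0.2412 / 1.4982 = 0.1610
S_new/S_old = (A_new/A_old)^z = 0.49^0.1610 = exp(0.1610 × -0.7133) = 0.8915
Fraction lost = 1 − 0.8915 = 0.1085

10.8%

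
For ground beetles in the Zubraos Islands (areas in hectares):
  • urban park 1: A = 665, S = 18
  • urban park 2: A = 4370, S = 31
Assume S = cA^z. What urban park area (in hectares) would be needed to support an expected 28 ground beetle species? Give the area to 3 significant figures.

3070 hectares

z = ln(31/18) / ln(4370/665) = 0.5436 / 1.8827 = 0.2887
c = 18 / 665^0.2887 = 18 / 6.532 = 2.756
A = (28/2.756)^(1/0.2887) ⇒ ln A = ln(10.16)/0.2887 = 8.0300
A = e^8.0300 ≈ 3072 hectares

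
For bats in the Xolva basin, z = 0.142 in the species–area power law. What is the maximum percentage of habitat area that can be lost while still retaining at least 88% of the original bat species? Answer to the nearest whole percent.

59%

Need (A_new/A_old)^0.142 = 0.88, so A_new/A_old = 0.88^(1/0.142) = 0.88^7.042
ln(A_new/A_old) = ln 0.88 / 0.142 = -0.1278 / 0.142 = -0.9002
A_new/A_old = e^-0.9002 ≈ 0.4065
Fraction that can be lost = 1 − 0.4065 = 0.5935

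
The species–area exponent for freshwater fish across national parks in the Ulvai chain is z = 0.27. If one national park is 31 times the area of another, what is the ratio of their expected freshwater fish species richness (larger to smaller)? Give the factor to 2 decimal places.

S₂/S₁ = (A₂/A₁)^z = 31^0.27
ln(S₂/S₁) = 0.27 × ln 31 = 0.27 × 3.4340 = 0.9272
S₂/S₁ = e^0.9272 ≈ 2.527

2.53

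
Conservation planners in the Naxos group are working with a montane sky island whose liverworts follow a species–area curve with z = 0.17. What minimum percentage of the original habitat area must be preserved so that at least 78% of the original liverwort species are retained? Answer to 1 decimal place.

23.2%

Need (A_new/A_old)^0.17 = 0.78, so A_new/A_old = 0.78^(1/0.17) = 0.78^5.882
ln(A_new/A_old) = ln 0.78 / 0.17 = -0.2485 / 0.17 = -1.4615
A_new/A_old = e^-1.4615 ≈ 0.2319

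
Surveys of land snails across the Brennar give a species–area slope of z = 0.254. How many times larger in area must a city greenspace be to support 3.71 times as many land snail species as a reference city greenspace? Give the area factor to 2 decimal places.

(A₂/A₁)^0.254 = 3.71, so A₂/A₁ = 3.71^(1/0.254) = 3.71^3.937
ln(A₂/A₁) = ln 3.71 / 0.254 = 1.3110 / 0.254 = 5.1615
A₂/A₁ = e^5.1615 ≈ 174.4

174.43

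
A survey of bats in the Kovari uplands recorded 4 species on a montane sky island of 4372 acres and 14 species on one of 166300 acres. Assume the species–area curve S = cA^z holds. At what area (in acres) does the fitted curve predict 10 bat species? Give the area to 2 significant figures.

63000 acres

z = ln(14/4) / ln(166300/4372) = 1.2528 / 3.6386 = 0.3443
c = 4 / 4372^0.3443 = 4 / 17.93 = 0.2231
A = (10/0.2231)^(1/0.3443) ⇒ ln A = ln(44.82)/0.3443 = 11.0443
A = e^11.0443 ≈ 62585 acres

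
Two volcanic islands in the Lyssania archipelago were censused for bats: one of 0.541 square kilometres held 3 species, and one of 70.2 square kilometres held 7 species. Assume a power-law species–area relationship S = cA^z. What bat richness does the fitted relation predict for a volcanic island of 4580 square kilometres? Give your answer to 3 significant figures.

14.5

z = ln(7/3) / ln(70.2/0.541) = 0.8473 / 4.8657 = 0.1741
c = 3 / 0.541^0.1741 = 3 / 0.8985 = 3.339
S₃ = 3.339 × 4580^0.1741 = 3.339 × 4.34 ≈ 14.49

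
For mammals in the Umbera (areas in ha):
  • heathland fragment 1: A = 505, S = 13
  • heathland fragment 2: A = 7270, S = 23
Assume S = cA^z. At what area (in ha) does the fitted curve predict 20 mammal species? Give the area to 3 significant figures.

3780 ha

z = ln(23/13) / ln(7270/505) = 0.5705 / 2.6670 = 0.2139
c = 13 / 505^0.2139 = 13 / 3.787 = 3.433
A = (20/3.433)^(1/0.2139) ⇒ ln A = ln(5.826)/0.2139 = 8.2382
A = e^8.2382 ≈ 3783 ha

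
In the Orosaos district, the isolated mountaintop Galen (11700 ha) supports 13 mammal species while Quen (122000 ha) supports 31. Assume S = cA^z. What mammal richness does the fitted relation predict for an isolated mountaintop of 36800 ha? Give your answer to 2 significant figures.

20

z = ln(31/13) / ln(122000/11700) = 0.8690 / 2.3444 = 0.3707
c = 13 / 11700^0.3707 = 13 / 32.21 = 0.4036
S₃ = 0.4036 × 36800^0.3707 = 0.4036 × 49.26 ≈ 19.88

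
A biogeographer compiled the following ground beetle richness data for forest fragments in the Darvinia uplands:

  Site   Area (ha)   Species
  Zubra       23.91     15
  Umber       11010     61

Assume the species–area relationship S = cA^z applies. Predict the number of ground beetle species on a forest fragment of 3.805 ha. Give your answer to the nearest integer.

z = ln(61/15) / ln(11010/23.91) = 1.4028 / 6.1323 = 0.2288
c = 15 / 23.91^0.2288 = 15 / 2.067 = 7.256
S₃ = 7.256 × 3.805^0.2288 = 7.256 × 1.358 ≈ 9.851

10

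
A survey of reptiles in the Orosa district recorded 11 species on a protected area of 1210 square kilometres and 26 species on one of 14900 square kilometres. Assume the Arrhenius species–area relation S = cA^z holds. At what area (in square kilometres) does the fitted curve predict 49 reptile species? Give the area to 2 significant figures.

95000 square kilometres

z = ln(26/11) / ln(14900/1210) = 0.8602 / 2.5107 = 0.3426
c = 11 / 1210^0.3426 = 11 / 11.38 = 0.9665
A = (49/0.9665)^(1/0.3426) ⇒ ln A = ln(50.7)/0.3426 = 11.4588
A = e^11.4588 ≈ 94733 square kilometres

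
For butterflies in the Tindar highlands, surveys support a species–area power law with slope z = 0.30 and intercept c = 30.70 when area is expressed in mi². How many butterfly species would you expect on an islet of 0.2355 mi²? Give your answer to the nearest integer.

S = 30.7 × 0.2355^0.3
ln S = ln 30.7 + 0.3 × ln 0.2355 = 3.4243 + 0.3 × -1.4460 = 2.9904
S = e^2.9904 ≈ 19.89

20 species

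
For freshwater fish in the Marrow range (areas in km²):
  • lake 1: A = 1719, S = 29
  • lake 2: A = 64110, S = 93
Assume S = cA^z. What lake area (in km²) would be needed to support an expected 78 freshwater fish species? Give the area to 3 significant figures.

37100 km²

z = ln(93/29) / ln(64110/1719) = 1.1653 / 3.6189 = 0.3220
c = 29 / 1719^0.3220 = 29 / 11.01 = 2.634
A = (78/2.634)^(1/0.3220) ⇒ ln A = ln(29.61)/0.3220 = 10.5221
A = e^10.5221 ≈ 37128 km²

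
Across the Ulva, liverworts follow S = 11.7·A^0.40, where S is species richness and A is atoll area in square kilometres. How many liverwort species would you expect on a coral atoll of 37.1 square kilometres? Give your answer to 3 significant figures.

49.7

S = 11.7 × 37.1^0.4
ln S = ln 11.7 + 0.4 × ln 37.1 = 2.4596 + 0.4 × 3.6136 = 3.9050
S = e^3.9050 ≈ 49.65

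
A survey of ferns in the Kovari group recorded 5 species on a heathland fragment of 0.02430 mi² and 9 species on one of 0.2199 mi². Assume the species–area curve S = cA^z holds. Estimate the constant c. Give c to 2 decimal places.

13.48

z = ln(S₂/S₁) / ln(A₂/A₁) = ln(9/5) / ln(0.2199/0.0243) = 0.5878 / 2.2027 = 0.2668
c = S₁ / A₁^z = 5 / 0.0243^0.2668 = 5 / 0.3709 = 13.48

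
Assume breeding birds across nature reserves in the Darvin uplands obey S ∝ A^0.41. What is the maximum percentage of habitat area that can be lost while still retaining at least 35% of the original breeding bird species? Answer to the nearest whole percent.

Need (A_new/A_old)^0.41 = 0.35, so A_new/A_old = 0.35^(1/0.41) = 0.35^2.439
ln(A_new/A_old) = ln 0.35 / 0.41 = -1.0498 / 0.41 = -2.5605
A_new/A_old = e^-2.5605 ≈ 0.07726
Fraction that can be lost = 1 − 0.07726 = 0.9227

92%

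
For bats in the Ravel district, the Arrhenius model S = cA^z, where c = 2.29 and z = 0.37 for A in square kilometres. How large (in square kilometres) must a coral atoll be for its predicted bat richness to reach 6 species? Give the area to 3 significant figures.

6 = 2.29 × A^0.37  ⇒  A^0.37 = 6/2.29 = 2.62
ln A = ln(2.62) / 0.37 = 0.9632 / 0.37 = 2.6033
A = e^2.6033 ≈ 13.51 square kilometres

13.5 square kilometres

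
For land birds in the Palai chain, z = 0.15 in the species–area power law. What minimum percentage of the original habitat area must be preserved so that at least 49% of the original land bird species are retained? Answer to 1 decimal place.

Need (A_new/A_old)^0.15 = 0.49, so A_new/A_old = 0.49^(1/0.15) = 0.49^6.667
ln(A_new/A_old) = ln 0.49 / 0.15 = -0.7133 / 0.15 = -4.7557
A_new/A_old = e^-4.7557 ≈ 0.008603

0.9%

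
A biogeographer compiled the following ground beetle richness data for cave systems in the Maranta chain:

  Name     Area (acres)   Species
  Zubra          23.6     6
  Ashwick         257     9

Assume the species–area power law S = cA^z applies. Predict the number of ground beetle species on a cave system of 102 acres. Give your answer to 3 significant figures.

7.69

z = ln(9/6) / ln(257/23.6) = 0.4055 / 2.3878 = 0.1698
c = 6 / 23.6^0.1698 = 6 / 1.711 = 3.508
S₃ = 3.508 × 102^0.1698 = 3.508 × 2.193 ≈ 7.693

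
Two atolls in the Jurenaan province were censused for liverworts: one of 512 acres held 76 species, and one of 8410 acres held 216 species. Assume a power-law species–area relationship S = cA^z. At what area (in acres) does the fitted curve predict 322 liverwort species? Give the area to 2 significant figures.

25000 acres

z = ln(216/76) / ln(8410/512) = 1.0445 / 2.7989 = 0.3732
c = 76 / 512^0.3732 = 76 / 10.26 = 7.408
A = (322/7.408)^(1/0.3732) ⇒ ln A = ln(43.47)/0.3732 = 10.1070
A = e^10.1070 ≈ 24515 acres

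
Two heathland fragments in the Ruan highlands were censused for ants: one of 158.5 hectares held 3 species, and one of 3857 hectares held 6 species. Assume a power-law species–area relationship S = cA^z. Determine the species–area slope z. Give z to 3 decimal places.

0.217

Taking logs: ln S = ln c + z ln A, so z = (ln S₂ − ln S₁)/(ln A₂ − ln A₁).
z = ln(6/3) / ln(3857/158.5) = ln(2) / ln(24.33) = 0.6931 / 3.1919 = 0.2172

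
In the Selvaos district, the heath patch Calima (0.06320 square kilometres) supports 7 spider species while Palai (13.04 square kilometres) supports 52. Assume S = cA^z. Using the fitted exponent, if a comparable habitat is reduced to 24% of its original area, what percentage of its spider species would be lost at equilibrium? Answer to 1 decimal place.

41.5%

z = ln(52/7) / ln(13.04/0.0632) = 2.0053 / 5.3295 = 0.3763
S_new/S_old = (A_new/A_old)^z = 0.24^0.3763 = exp(0.3763 × -1.4271) = 0.5845
Fraction lost = 1 − 0.5845 = 0.4155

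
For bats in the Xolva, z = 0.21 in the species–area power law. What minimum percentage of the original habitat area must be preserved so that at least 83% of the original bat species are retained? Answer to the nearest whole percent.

41%

Need (A_new/A_old)^0.21 = 0.83, so A_new/A_old = 0.83^(1/0.21) = 0.83^4.762
ln(A_new/A_old) = ln 0.83 / 0.21 = -0.1863 / 0.21 = -0.8873
A_new/A_old = e^-0.8873 ≈ 0.4118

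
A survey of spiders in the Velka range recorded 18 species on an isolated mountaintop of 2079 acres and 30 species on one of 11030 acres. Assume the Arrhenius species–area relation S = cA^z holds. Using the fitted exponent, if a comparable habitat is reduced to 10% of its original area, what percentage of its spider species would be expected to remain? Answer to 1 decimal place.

z = ln(30/18) / ln(11030/2079) = 0.5108 / 1.6687 = 0.3061
S_new/S_old = (A_new/A_old)^z = 0.1^0.3061 = exp(0.3061 × -2.3026) = 0.4942

49.4%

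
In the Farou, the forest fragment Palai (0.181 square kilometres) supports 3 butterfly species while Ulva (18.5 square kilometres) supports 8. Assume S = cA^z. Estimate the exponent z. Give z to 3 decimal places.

Taking logs: ln S = ln c + z ln A, so z = (ln S₂ − ln S₁)/(ln A₂ − ln A₁).
z = ln(8/3) / ln(18.5/0.181) = ln(2.667) / ln(102.2) = 0.9808 / 4.6270 = 0.2120

0.212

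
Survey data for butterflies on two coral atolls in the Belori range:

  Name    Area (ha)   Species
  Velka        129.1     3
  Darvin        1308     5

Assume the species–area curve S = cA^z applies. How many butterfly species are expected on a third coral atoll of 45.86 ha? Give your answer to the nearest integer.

z = ln(5/3) / ln(1308/129.1) = 0.5108 / 2.3157 = 0.2206
c = 3 / 129.1^0.2206 = 3 / 2.922 = 1.027
S₃ = 1.027 × 45.86^0.2206 = 1.027 × 2.325 ≈ 2.388

2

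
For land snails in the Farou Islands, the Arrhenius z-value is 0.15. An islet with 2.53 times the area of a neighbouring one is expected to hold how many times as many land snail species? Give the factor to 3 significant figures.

S₂/S₁ = (A₂/A₁)^z = 2.53^0.15
ln(S₂/S₁) = 0.15 × ln 2.53 = 0.15 × 0.9282 = 0.1392
S₂/S₁ = e^0.1392 ≈ 1.149

1.15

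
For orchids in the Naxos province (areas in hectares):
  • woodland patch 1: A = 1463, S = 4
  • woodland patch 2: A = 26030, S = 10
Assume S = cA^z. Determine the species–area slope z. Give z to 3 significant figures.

0.318

Taking logs: ln S = ln c + z ln A, so z = (ln S₂ − ln S₁)/(ln A₂ − ln A₁).
z = ln(10/4) / ln(26030/1463) = ln(2.5) / ln(17.79) = 0.9163 / 2.8788 = 0.3183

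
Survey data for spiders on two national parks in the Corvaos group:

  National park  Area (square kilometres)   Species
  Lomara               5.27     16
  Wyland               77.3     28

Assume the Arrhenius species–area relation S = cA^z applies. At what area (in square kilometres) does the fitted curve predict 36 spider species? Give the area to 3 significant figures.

z = ln(28/16) / ln(77.3/5.27) = 0.5596 / 2.6857 = 0.2084
c = 16 / 5.27^0.2084 = 16 / 1.414 = 11.32
A = (36/11.32)^(1/0.2084) ⇒ ln A = ln(3.181)/0.2084 = 5.5538
A = e^5.5538 ≈ 258.2 square kilometres

258 square kilometres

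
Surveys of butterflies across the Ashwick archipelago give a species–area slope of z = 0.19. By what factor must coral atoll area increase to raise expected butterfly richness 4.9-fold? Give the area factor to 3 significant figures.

4290

(A₂/A₁)^0.19 = 4.9, so A₂/A₁ = 4.9^(1/0.19) = 4.9^5.263
ln(A₂/A₁) = ln 4.9 / 0.19 = 1.5892 / 0.19 = 8.3644
A₂/A₁ = e^8.3644 ≈ 4292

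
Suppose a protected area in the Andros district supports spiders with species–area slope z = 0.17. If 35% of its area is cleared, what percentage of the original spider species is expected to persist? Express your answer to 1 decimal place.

S_new/S_old = (A_new/A_old)^z = 0.65^0.17
= exp(0.17 × ln 0.65) = exp(0.17 × -0.4308) = exp(-0.0732) ≈ 0.9294

92.9%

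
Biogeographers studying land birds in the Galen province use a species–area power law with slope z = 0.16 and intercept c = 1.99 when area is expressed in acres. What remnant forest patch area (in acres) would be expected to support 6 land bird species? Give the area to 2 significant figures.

990 acres

6 = 1.99 × A^0.16  ⇒  A^0.16 = 6/1.99 = 3.015
ln A = ln(3.015) / 0.16 = 1.1036 / 0.16 = 6.8977
A = e^6.8977 ≈ 990 acres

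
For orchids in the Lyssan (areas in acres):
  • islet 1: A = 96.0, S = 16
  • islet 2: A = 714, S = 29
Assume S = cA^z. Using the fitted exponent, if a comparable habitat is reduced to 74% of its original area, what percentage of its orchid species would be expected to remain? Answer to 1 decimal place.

z = ln(29/16) / ln(714/96) = 0.5947 / 2.0065 = 0.2964
S_new/S_old = (A_new/A_old)^z = 0.74^0.2964 = exp(0.2964 × -0.3011) = 0.9146

91.5%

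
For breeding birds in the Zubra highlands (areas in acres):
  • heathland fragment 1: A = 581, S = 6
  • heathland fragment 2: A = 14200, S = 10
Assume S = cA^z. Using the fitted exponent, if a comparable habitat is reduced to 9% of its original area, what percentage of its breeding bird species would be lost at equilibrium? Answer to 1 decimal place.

z = ln(10/6) / ln(14200/581) = 0.5108 / 3.1962 = 0.1598
S_new/S_old = (A_new/A_old)^z = 0.09^0.1598 = exp(0.1598 × -2.4079) = 0.6806
Fraction lost = 1 − 0.6806 = 0.3194

31.9%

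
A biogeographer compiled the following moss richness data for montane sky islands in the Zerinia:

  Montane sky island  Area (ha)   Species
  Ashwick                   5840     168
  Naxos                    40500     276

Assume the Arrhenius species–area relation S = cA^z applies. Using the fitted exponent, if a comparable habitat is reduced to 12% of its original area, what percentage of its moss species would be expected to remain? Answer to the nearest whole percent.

58%

z = ln(276/168) / ln(40500/5840) = 0.4964 / 1.9366 = 0.2563
S_new/S_old = (A_new/A_old)^z = 0.12^0.2563 = exp(0.2563 × -2.1203) = 0.5807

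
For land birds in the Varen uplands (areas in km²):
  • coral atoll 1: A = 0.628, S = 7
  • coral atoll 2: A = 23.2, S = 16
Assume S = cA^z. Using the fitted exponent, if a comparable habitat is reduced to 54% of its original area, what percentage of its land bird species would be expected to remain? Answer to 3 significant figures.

z = ln(16/7) / ln(23.2/0.628) = 0.8267 / 3.6094 = 0.2290
S_new/S_old = (A_new/A_old)^z = 0.54^0.2290 = exp(0.2290 × -0.6162) = 0.8684

86.8%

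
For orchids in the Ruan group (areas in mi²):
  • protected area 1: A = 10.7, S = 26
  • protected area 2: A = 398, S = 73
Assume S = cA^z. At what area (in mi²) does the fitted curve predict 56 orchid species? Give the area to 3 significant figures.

z = ln(73/26) / ln(398/10.7) = 1.0324 / 3.6162 = 0.2855
c = 26 / 10.7^0.2855 = 26 / 1.967 = 13.22
A = (56/13.22)^(1/0.2855) ⇒ ln A = ln(4.237)/0.2855 = 5.0578
A = e^5.0578 ≈ 157.2 mi²

157 mi²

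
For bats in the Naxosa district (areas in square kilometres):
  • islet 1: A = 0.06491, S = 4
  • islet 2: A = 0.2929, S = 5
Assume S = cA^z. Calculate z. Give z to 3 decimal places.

0.148

Taking logs: ln S = ln c + z ln A, so z = (ln S₂ − ln S₁)/(ln A₂ − ln A₁).
z = ln(5/4) / ln(0.2929/0.06491) = ln(1.25) / ln(4.512) = 0.2231 / 1.5068 = 0.1481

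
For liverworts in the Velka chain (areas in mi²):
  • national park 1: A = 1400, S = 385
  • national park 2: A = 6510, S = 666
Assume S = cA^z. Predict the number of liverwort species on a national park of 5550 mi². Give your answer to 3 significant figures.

629

z = ln(666/385) / ln(6510/1400) = 0.5480 / 1.5369 = 0.3566
c = 385 / 1400^0.3566 = 385 / 13.24 = 29.08
S₃ = 29.08 × 5550^0.3566 = 29.08 × 21.64 ≈ 629.2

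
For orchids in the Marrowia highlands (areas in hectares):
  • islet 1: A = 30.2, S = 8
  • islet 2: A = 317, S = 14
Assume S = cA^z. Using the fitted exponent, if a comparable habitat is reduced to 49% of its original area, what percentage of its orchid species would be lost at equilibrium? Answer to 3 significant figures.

z = ln(14/8) / ln(317/30.2) = 0.5596 / 2.3511 = 0.2380
S_new/S_old = (A_new/A_old)^z = 0.49^0.2380 = exp(0.2380 × -0.7133) = 0.8438
Fraction lost = 1 − 0.8438 = 0.1562

15.6%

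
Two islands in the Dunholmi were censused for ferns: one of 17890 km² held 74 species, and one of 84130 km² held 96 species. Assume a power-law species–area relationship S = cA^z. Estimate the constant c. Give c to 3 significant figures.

z = ln(S₂/S₁) / ln(A₂/A₁) = ln(96/74) / ln(84130/17890) = 0.2603 / 1.5481 = 0.1681
c = S₁ / A₁^z = 74 / 17890^0.1681 = 74 / 5.188 = 14.26

14.3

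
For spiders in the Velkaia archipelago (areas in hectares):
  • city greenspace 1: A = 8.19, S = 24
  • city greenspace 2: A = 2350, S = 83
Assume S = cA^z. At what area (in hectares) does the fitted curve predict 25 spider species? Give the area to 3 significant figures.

9.87 hectares

z = ln(83/24) / ln(2350/8.19) = 1.2408 / 5.6593 = 0.2192
c = 24 / 8.19^0.2192 = 24 / 1.586 = 15.13
A = (25/15.13)^(1/0.2192) ⇒ ln A = ln(1.652)/0.2192 = 2.2891
A = e^2.2891 ≈ 9.866 hectares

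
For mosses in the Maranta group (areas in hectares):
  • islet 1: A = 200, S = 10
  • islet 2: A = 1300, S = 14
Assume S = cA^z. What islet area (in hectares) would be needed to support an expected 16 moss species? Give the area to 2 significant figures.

2700 hectares

z = ln(14/10) / ln(1300/200) = 0.3365 / 1.8718 = 0.1798
c = 10 / 200^0.1798 = 10 / 2.592 = 3.858
A = (16/3.858)^(1/0.1798) ⇒ ln A = ln(4.147)/0.1798 = 7.9130
A = e^7.9130 ≈ 2732 hectares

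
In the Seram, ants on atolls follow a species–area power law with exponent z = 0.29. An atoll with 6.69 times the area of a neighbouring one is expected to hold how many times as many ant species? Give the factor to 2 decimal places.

S₂/S₁ = (A₂/A₁)^z = 6.69^0.29
ln(S₂/S₁) = 0.29 × ln 6.69 = 0.29 × 1.9006 = 0.5512
S₂/S₁ = e^0.5512 ≈ 1.735

1.74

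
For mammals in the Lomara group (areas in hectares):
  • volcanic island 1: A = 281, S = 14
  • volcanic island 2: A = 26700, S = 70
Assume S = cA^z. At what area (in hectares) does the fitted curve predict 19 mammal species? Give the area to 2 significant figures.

z = ln(70/14) / ln(26700/281) = 1.6094 / 4.5541 = 0.3534
c = 14 / 281^0.3534 = 14 / 7.335 = 1.909
A = (19/1.909)^(1/0.3534) ⇒ ln A = ln(9.954)/0.3534 = 6.5025
A = e^6.5025 ≈ 666.8 hectares

670 hectares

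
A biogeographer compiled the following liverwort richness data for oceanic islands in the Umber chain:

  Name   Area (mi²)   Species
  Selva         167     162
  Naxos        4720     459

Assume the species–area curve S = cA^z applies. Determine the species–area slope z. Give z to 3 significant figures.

Taking logs: ln S = ln c + z ln A, so z = (ln S₂ − ln S₁)/(ln A₂ − ln A₁).
z = ln(459/162) / ln(4720/167) = ln(2.833) / ln(28.26) = 1.0415 / 3.3416 = 0.3117

0.312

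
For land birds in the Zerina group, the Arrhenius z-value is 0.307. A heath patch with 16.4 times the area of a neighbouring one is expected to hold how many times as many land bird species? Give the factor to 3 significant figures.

2.36

S₂/S₁ = (A₂/A₁)^z = 16.4^0.307
ln(S₂/S₁) = 0.307 × ln 16.4 = 0.307 × 2.7973 = 0.8588
S₂/S₁ = e^0.8588 ≈ 2.36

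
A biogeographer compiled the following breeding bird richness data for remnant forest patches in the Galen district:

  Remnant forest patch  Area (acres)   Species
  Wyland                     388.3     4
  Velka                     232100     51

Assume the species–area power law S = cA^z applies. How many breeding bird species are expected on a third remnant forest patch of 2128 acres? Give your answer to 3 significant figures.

z = ln(51/4) / ln(232100/388.3) = 2.5455 / 6.3931 = 0.3982
c = 4 / 388.3^0.3982 = 4 / 10.74 = 0.3725
S₃ = 0.3725 × 2128^0.3982 = 0.3725 × 21.14 ≈ 7.875

7.87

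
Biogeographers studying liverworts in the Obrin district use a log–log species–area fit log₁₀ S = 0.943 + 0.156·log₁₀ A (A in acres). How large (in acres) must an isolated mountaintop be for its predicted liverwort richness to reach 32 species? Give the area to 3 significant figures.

32 = 8.77 × A^0.156  ⇒  A^0.156 = 32/8.77 = 3.649
ln A = ln(3.649) / 0.156 = 1.2944 / 0.156 = 8.2974
A = e^8.2974 ≈ 4014 acres

4010 acres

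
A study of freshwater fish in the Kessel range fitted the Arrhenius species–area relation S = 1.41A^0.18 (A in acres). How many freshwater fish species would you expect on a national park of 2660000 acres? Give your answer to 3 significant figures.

S = 1.41 × 2660000^0.18 = 1.41 × 14.34 ≈ 20.22

20.2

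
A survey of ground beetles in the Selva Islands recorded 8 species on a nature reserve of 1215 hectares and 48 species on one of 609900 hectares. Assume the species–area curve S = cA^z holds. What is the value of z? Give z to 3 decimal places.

Taking logs: ln S = ln c + z ln A, so z = (ln S₂ − ln S₁)/(ln A₂ − ln A₁).
z = ln(48/8) / ln(609900/1215) = ln(6) / ln(502) = 1.7918 / 6.2186 = 0.2881

0.288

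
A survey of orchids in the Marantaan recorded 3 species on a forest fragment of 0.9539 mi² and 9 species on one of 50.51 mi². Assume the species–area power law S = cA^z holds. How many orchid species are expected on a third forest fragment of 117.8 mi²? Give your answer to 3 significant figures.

z = ln(9/3) / ln(50.51/0.9539) = 1.0986 / 3.9694 = 0.2768
c = 3 / 0.9539^0.2768 = 3 / 0.987 = 3.039
S₃ = 3.039 × 117.8^0.2768 = 3.039 × 3.743 ≈ 11.38

11.4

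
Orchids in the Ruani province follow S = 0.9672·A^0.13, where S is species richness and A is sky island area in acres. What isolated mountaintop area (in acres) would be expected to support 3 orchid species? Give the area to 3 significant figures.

3 = 0.9672 × A^0.13  ⇒  A^0.13 = 3/0.9672 = 3.102
ln A = ln(3.102) / 0.13 = 1.1320 / 0.13 = 8.7074
A = e^8.7074 ≈ 6048 acres

6050 acres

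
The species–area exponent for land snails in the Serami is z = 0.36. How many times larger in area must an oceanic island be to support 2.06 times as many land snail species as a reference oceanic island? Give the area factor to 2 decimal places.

7.44

(A₂/A₁)^0.36 = 2.06, so A₂/A₁ = 2.06^(1/0.36) = 2.06^2.778
ln(A₂/A₁) = ln 2.06 / 0.36 = 0.7227 / 0.36 = 2.0075
A₂/A₁ = e^2.0075 ≈ 7.445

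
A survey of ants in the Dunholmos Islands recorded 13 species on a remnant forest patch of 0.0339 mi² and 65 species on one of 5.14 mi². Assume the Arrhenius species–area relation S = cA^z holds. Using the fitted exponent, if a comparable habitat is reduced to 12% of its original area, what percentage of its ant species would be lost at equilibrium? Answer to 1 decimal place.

49.3%

z = ln(65/13) / ln(5.14/0.0339) = 1.6094 / 5.0214 = 0.3205
S_new/S_old = (A_new/A_old)^z = 0.12^0.3205 = exp(0.3205 × -2.1203) = 0.5068
Fraction lost = 1 − 0.5068 = 0.4932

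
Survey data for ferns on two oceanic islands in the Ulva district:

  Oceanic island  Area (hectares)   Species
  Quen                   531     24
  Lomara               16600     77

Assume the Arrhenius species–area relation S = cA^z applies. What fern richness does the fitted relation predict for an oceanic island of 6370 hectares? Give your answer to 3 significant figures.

z = ln(77/24) / ln(16600/531) = 1.1658 / 3.4424 = 0.3386
c = 24 / 531^0.3386 = 24 / 8.372 = 2.867
S₃ = 2.867 × 6370^0.3386 = 2.867 × 19.42 ≈ 55.67

55.7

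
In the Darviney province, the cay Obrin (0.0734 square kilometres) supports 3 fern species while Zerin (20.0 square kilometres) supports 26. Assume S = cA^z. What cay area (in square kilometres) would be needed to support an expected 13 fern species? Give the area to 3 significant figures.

z = ln(26/3) / ln(20/0.0734) = 2.1595 / 5.6076 = 0.3851
c = 3 / 0.0734^0.3851 = 3 / 0.3657 = 8.202
A = (13/8.202)^(1/0.3851) ⇒ ln A = ln(1.585)/0.3851 = 1.1958
A = e^1.1958 ≈ 3.306 square kilometres

3.31 square kilometres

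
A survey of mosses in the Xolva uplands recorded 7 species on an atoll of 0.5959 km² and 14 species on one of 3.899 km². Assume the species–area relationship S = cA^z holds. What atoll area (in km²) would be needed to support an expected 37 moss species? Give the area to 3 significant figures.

z = ln(14/7) / ln(3.899/0.5959) = 0.6931 / 1.8784 = 0.3690
c = 7 / 0.5959^0.3690 = 7 / 0.8261 = 8.473
A = (37/8.473)^(1/0.3690) ⇒ ln A = ln(4.367)/0.3690 = 3.9944
A = e^3.9944 ≈ 54.29 km²

54.3 km²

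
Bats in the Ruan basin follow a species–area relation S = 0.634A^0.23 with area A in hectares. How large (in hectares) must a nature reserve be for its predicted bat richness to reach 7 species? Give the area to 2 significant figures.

34000 hectares

7 = 0.634 × A^0.23  ⇒  A^0.23 = 7/0.634 = 11.04
ln A = ln(11.04) / 0.23 = 2.4016 / 0.23 = 10.4418
A = e^10.4418 ≈ 34263 hectares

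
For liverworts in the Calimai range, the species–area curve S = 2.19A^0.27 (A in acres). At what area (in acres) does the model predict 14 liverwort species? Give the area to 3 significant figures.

964 acres

14 = 2.19 × A^0.27  ⇒  A^0.27 = 14/2.19 = 6.393
ln A = ln(6.393) / 0.27 = 1.8552 / 0.27 = 6.8709
A = e^6.8709 ≈ 963.9 acres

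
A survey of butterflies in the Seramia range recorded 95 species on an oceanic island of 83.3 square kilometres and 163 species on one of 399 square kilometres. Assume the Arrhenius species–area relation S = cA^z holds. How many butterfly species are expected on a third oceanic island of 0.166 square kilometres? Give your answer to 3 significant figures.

11.1

z = ln(163/95) / ln(399/83.3) = 0.5399 / 1.5665 = 0.3446
c = 95 / 83.3^0.3446 = 95 / 4.591 = 20.69
S₃ = 20.69 × 0.166^0.3446 = 20.69 × 0.5385 ≈ 11.14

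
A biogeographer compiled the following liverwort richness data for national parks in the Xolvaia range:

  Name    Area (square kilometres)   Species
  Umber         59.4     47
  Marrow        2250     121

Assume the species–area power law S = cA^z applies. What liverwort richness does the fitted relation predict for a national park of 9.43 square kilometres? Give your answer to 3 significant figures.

29.1

z = ln(121/47) / ln(2250/59.4) = 0.9456 / 3.6344 = 0.2602
c = 47 / 59.4^0.2602 = 47 / 2.894 = 16.24
S₃ = 16.24 × 9.43^0.2602 = 16.24 × 1.793 ≈ 29.12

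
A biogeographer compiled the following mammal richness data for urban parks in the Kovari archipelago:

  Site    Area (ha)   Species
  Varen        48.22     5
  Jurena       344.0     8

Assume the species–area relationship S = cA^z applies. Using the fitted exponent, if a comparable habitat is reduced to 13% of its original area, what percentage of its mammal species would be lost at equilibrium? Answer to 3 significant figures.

38.6%

z = ln(8/5) / ln(344/48.22) = 0.4700 / 1.9649 = 0.2392
S_new/S_old = (A_new/A_old)^z = 0.13^0.2392 = exp(0.2392 × -2.0402) = 0.6138
Fraction lost = 1 − 0.6138 = 0.3862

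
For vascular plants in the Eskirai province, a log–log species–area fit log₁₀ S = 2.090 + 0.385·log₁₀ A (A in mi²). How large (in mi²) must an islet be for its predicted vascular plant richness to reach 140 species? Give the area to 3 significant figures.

140 = 123 × A^0.385  ⇒  A^0.385 = 140/123 = 1.138
ln A = ln(1.138) / 0.385 = 0.1292 / 0.385 = 0.3357
A = e^0.3357 ≈ 1.399 mi²

1.40 mi²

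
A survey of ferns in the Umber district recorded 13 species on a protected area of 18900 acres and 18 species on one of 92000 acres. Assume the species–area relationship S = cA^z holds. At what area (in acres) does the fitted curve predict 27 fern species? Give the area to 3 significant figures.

z = ln(18/13) / ln(92000/18900) = 0.3254 / 1.5826 = 0.2056
c = 13 / 18900^0.2056 = 13 / 7.574 = 1.716
A = (27/1.716)^(1/0.2056) ⇒ ln A = ln(15.73)/0.2056 = 13.4014
A = e^13.4014 ≈ 660956 acres

661000 acres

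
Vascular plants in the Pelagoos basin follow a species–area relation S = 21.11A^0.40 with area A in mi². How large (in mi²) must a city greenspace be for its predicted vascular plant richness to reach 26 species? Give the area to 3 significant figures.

26 = 21.11 × A^0.4  ⇒  A^0.4 = 26/21.11 = 1.232
ln A = ln(1.232) / 0.4 = 0.2083 / 0.4 = 0.5209
A = e^0.5209 ≈ 1.683 mi²

1.68 mi²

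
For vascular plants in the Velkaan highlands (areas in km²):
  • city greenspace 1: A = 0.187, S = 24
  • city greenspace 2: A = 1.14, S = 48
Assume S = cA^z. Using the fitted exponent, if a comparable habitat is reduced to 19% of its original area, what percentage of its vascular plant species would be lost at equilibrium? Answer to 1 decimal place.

47.1%

z = ln(48/24) / ln(1.14/0.187) = 0.6931 / 1.8077 = 0.3834
S_new/S_old = (A_new/A_old)^z = 0.19^0.3834 = exp(0.3834 × -1.6607) = 0.529
Fraction lost = 1 − 0.529 = 0.471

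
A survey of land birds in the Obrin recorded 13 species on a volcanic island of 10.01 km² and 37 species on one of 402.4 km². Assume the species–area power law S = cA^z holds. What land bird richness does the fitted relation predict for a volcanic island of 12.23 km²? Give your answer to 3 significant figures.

z = ln(37/13) / ln(402.4/10.01) = 1.0460 / 3.6939 = 0.2832
c = 13 / 10.01^0.2832 = 13 / 1.92 = 6.771
S₃ = 6.771 × 12.23^0.2832 = 6.771 × 2.032 ≈ 13.76

13.8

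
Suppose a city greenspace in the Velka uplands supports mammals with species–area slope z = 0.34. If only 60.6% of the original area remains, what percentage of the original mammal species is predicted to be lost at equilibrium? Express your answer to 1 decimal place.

15.7%

S_new/S_old = (A_new/A_old)^z = 0.606^0.34
= exp(0.34 × ln 0.606) = exp(0.34 × -0.5009) = exp(-0.1703) ≈ 0.8434
Fraction lost = 1 − 0.8434 = 0.1566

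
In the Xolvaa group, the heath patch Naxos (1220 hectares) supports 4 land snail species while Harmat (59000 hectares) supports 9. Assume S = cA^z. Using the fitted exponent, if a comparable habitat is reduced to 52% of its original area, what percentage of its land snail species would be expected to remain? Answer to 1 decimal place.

87.2%

z = ln(9/4) / ln(59000/1220) = 0.8109 / 3.8787 = 0.2091
S_new/S_old = (A_new/A_old)^z = 0.52^0.2091 = exp(0.2091 × -0.6539) = 0.8722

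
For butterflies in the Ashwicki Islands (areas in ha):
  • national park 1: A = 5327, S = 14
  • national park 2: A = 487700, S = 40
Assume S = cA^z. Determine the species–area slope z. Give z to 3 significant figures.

Taking logs: ln S = ln c + z ln A, so z = (ln S₂ − ln S₁)/(ln A₂ − ln A₁).
z = ln(40/14) / ln(487700/5327) = ln(2.857) / ln(91.55) = 1.0498 / 4.5169 = 0.2324

0.232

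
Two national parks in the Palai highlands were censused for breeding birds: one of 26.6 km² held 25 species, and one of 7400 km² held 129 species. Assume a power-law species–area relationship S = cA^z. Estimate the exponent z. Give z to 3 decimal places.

Taking logs: ln S = ln c + z ln A, so z = (ln S₂ − ln S₁)/(ln A₂ − ln A₁).
z = ln(129/25) / ln(7400/26.6) = ln(5.16) / ln(278.2) = 1.6409 / 5.6283 = 0.2915

0.292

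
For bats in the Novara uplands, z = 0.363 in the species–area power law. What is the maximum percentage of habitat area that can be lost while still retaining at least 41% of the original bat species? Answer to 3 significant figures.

Need (A_new/A_old)^0.363 = 0.41, so A_new/A_old = 0.41^(1/0.363) = 0.41^2.755
ln(A_new/A_old) = ln 0.41 / 0.363 = -0.8916 / 0.363 = -2.4562
A_new/A_old = e^-2.4562 ≈ 0.08576
Fraction that can be lost = 1 − 0.08576 = 0.9142

91.4%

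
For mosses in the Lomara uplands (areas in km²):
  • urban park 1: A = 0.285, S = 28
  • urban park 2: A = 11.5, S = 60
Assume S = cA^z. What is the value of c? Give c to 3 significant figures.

z = ln(S₂/S₁) / ln(A₂/A₁) = ln(60/28) / ln(11.5/0.285) = 0.7621 / 3.6976 = 0.2061
c = S₁ / A₁^z = 28 / 0.285^0.2061 = 28 / 0.772 = 36.27

36.3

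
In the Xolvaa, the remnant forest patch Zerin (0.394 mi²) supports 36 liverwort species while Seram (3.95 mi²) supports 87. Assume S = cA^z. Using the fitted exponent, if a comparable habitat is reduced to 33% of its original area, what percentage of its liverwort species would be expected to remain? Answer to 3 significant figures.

65.4%

z = ln(87/36) / ln(3.95/0.394) = 0.8824 / 2.3051 = 0.3828
S_new/S_old = (A_new/A_old)^z = 0.33^0.3828 = exp(0.3828 × -1.1087) = 0.6542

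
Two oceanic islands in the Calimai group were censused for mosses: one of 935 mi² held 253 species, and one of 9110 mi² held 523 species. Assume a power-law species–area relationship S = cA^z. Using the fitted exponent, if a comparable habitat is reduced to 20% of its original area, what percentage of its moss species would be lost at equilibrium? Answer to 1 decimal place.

40.2%

z = ln(523/253) / ln(9110/935) = 0.7262 / 2.2766 = 0.3190
S_new/S_old = (A_new/A_old)^z = 0.2^0.3190 = exp(0.3190 × -1.6094) = 0.5985
Fraction lost = 1 − 0.5985 = 0.4015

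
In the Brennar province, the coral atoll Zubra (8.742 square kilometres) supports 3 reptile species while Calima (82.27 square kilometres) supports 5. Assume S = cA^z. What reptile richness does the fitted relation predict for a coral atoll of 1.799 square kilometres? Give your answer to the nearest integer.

2

z = ln(5/3) / ln(82.27/8.742) = 0.5108 / 2.2419 = 0.2279
c = 3 / 8.742^0.2279 = 3 / 1.639 = 1.83
S₃ = 1.83 × 1.799^0.2279 = 1.83 × 1.143 ≈ 2.093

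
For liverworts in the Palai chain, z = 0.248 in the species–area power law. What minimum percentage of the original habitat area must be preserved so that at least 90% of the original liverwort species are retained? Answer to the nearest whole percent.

Need (A_new/A_old)^0.248 = 0.9, so A_new/A_old = 0.9^(1/0.248) = 0.9^4.032
ln(A_new/A_old) = ln 0.9 / 0.248 = -0.1054 / 0.248 = -0.4248
A_new/A_old = e^-0.4248 ≈ 0.6539

65%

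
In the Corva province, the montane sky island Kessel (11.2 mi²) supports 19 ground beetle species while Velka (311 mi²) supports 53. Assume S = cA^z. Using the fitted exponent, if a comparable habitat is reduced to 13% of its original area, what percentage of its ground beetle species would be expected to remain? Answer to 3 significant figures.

53.3%

z = ln(53/19) / ln(311/11.2) = 1.0259 / 3.3239 = 0.3086
S_new/S_old = (A_new/A_old)^z = 0.13^0.3086 = exp(0.3086 × -2.0402) = 0.5328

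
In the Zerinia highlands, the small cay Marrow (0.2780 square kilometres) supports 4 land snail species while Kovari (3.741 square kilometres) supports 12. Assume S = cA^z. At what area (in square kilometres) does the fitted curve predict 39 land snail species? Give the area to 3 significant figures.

60.8 square kilometres

z = ln(12/4) / ln(3.741/0.278) = 1.0986 / 2.5995 = 0.4226
c = 4 / 0.278^0.4226 = 4 / 0.5822 = 6.871
A = (39/6.871)^(1/0.4226) ⇒ ln A = ln(5.676)/0.4226 = 4.1082
A = e^4.1082 ≈ 60.84 square kilometres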